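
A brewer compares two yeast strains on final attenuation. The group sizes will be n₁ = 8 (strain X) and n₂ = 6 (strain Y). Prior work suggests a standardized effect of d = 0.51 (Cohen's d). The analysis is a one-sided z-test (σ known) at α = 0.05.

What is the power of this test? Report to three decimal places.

Power ≈ 0.242

Noncentrality parameter: λ = d / √(1/n₁ + 1/n₂) = 0.51 / √(1/8 + 1/6) = 0.9443
One-sided α = 0.05 → critical value z_{0.05} = 1.645.
Power = Φ(λ − 1.645) = Φ(-0.701) = 0.2418.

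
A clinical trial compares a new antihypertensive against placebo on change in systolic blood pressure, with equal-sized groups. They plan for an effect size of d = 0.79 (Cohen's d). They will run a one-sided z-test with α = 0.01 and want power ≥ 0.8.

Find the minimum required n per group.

n = 33 per group

For power 0.8 need Φ(δ − z_{0.01}) = 0.8, so δ = z_{0.01} + z_{0.20} = 2.326 + 0.842 = 3.168.
δ = d·√(n/2) ⇒ n = 2(δ/d)² = 2 × (3.168 / 0.79)² = 32.16.
Rounding up, n = 33 per group.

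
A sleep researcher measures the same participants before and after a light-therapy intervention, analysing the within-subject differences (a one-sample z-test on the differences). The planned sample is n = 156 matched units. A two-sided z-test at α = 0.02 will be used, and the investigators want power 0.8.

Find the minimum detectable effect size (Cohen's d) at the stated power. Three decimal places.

d ≈ 0.254

Required noncentrality: δ = z_{0.01} + z_{0.20} = 2.326 + 0.842 = 3.168.
(Lower-tail contribution to power is negligible for δ > 0.)
δ = d·√n ⇒ d = δ/√n = 3.168/√156 = 0.2536.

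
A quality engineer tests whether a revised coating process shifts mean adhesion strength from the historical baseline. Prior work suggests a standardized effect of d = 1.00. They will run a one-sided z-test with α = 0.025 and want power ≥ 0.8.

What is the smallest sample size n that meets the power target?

n = 8

For power 0.8 need Φ(δ − z_{0.025}) = 0.8, so δ = z_{0.025} + z_{0.20} = 1.960 + 0.842 = 2.802.
δ = d·√n ⇒ n = (δ/d)² = (2.802 / 1.00)² = 7.85.
Rounding up, n = 8.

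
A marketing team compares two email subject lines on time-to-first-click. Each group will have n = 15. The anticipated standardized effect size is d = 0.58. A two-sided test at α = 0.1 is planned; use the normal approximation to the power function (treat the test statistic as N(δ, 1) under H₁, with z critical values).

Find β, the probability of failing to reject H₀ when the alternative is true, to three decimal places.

Noncentrality parameter: δ = d·√(n/2) = 0.58 × √(15/2) = 1.5884
Two-sided α = 0.1 → critical value z_{0.05} = 1.645.
Power = Φ(δ − 1.645) + Φ(−δ − 1.645) = Φ(-0.056) + Φ(-3.233) = 0.4775 + 0.0006 = 0.4781.
Type II error: β = 1 − power = 1 − 0.4781 = 0.5219.

β ≈ 0.522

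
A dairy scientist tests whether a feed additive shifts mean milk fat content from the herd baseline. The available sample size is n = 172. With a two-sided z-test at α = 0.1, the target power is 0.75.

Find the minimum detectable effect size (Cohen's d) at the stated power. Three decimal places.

d ≈ 0.177

Required noncentrality: δ = z_{0.05} + z_{0.25} = 1.645 + 0.674 = 2.319.
(Lower-tail contribution to power is negligible for δ > 0.)
δ = d·√n ⇒ d = δ/√n = 2.319/√172 = 0.1768.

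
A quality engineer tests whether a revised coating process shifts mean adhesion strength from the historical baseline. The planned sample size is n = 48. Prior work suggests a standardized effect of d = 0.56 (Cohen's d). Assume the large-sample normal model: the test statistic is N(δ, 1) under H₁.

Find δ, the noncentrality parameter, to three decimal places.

δ ≈ 3.880

δ = d·√n = 0.56 × √48 = 3.8798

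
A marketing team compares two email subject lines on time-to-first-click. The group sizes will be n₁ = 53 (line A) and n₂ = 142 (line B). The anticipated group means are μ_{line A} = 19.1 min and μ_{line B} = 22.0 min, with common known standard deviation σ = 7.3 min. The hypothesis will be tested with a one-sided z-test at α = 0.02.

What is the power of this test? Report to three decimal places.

Power ≈ 0.661

Standardized effect: d = |μ_{line A} − μ_{line B}| / σ = |19.1 − 22.0| / 7.3 = 0.3973
Noncentrality parameter: δ = d / √(1/n₁ + 1/n₂) = 0.3973 / √(1/53 + 1/142) = 2.4680
One-sided α = 0.02 → critical value z_{0.02} = 2.054.
Power = P(Z > 2.054 − δ) = Φ(0.414) = 0.6606.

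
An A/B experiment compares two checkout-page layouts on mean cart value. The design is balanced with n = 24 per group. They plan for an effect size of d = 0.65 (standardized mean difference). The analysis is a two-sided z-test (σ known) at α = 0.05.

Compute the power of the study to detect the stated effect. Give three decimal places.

Noncentrality parameter: δ = d·√(n/2) = 0.65 × √(24/2) = 2.2517
Two-sided α = 0.05 → critical value z_{0.025} = 1.960.
Power = Φ(δ − 1.960) + Φ(−δ − 1.960) = Φ(0.292) + Φ(-4.212) = 0.6147 + 0.0000 = 0.6148.

Power ≈ 0.615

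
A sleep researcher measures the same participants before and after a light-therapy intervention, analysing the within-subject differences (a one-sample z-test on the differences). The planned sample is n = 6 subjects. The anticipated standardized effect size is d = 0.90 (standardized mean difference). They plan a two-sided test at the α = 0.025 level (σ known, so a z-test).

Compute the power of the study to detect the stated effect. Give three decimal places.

Noncentrality parameter: δ = d·√n = 0.90 × √6 = 2.2045
Critical value for a two-sided test at α = 0.025: z_{α/2} = 2.241.
Power = Φ(δ − 2.241) + Φ(−δ − 2.241) = Φ(-0.037) + Φ(-4.446) = 0.4853 + 0.0000 = 0.4853.

Power ≈ 0.485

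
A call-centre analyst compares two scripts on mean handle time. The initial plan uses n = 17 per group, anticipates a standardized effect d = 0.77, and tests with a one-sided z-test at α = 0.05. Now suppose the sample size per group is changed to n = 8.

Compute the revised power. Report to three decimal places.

With n = 8 per group: δ = d·√(n/2) = 0.77 × √(8/2) = 1.5400. Critical value z_{0.05} = 1.645.
Revised power = P(Z > 1.645 − δ) = Φ(-0.105) = 0.4582.

Power ≈ 0.458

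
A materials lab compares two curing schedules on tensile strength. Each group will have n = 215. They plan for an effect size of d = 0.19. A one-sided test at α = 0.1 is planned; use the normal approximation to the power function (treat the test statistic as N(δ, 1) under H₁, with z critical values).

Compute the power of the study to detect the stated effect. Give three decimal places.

Noncentrality parameter: δ = d·√(n/2) = 0.19 × √(215/2) = 1.9700
Critical value for a one-sided test at α = 0.1: z_α = 1.282.
Power = Φ(δ − 1.282) = Φ(0.688) = 0.7544.

Power ≈ 0.754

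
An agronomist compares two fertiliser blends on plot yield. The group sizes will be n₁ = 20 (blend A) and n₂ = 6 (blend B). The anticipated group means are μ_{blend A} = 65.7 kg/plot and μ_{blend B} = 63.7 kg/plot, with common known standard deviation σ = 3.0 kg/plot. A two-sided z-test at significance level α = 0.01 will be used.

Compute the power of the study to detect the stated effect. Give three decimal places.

Standardized effect: d = |μ_{blend A} − μ_{blend B}| / σ = |65.7 − 63.7| / 3.0 = 0.6667
Noncentrality parameter: δ = d / √(1/n₁ + 1/n₂) = 0.6667 / √(1/20 + 1/6) = 1.4322
Critical value for a two-sided test at α = 0.01: z_{α/2} = 2.576.
Power = Φ(δ − 2.576) + Φ(−δ − 2.576) = Φ(-1.144) + Φ(-4.008) = 0.1264 + 0.0000 = 0.1264.

Power ≈ 0.126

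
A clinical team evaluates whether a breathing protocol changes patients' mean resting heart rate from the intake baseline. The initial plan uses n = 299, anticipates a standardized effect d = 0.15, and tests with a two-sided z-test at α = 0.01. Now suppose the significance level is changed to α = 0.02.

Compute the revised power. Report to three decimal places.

δ = d·√n = 0.15 × √299 = 2.5937 (unchanged). New critical value: z_{0.01} = 2.326.
Revised power = Φ(δ − 2.326) + Φ(−δ − 2.326) = Φ(0.267) + Φ(-4.920) = 0.6054 + 0.0000 = 0.6054.

Power ≈ 0.605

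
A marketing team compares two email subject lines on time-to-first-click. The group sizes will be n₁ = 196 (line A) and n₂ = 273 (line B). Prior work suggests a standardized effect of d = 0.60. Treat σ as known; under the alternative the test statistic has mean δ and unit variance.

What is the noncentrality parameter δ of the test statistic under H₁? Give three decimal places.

The noncentrality parameter scales effect size by the design's sample-size factor: δ = d / √(1/n₁ + 1/n₂) = 0.60 / √(1/196 + 1/273) = 6.4088

δ ≈ 6.409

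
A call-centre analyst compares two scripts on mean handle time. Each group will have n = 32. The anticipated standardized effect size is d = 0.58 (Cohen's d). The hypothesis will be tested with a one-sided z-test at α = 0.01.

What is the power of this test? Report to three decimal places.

Power ≈ 0.497

Noncentrality parameter: δ = d·√(n/2) = 0.58 × √(32/2) = 2.3200
Critical value for a one-sided test at α = 0.01: z_α = 2.326.
Power = P(Z > 2.326 − δ) = Φ(-0.006) = 0.4975.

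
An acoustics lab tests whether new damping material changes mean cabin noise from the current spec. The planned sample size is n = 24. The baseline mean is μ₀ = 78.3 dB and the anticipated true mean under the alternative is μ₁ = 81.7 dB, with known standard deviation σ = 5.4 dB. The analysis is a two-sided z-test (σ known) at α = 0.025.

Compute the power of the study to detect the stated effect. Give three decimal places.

Power ≈ 0.800

Standardized effect: d = |μ₁ − μ₀| / σ = |81.7 − 78.3| / 5.4 = 0.6296
Noncentrality parameter: δ = d·√n = 0.6296 × √24 = 3.0845
Two-sided α = 0.025 → critical value z_{0.0125} = 2.241.
Power = Φ(δ − 2.241) + Φ(−δ − 2.241) = Φ(0.843) + Φ(-5.326) = 0.8004 + 0.0000 = 0.8004.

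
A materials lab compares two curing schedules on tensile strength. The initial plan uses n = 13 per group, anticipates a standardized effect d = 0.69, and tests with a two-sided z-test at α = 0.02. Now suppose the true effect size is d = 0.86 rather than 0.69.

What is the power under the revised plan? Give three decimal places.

Power ≈ 0.447

With d = 0.86: δ = d·√(n/2) = 0.86 × √(13/2) = 2.1926. Critical value z_{0.01} = 2.326.
Revised power = Φ(δ − 2.326) + Φ(−δ − 2.326) = Φ(-0.134) + Φ(-4.519) = 0.4468 + 0.0000 = 0.4468.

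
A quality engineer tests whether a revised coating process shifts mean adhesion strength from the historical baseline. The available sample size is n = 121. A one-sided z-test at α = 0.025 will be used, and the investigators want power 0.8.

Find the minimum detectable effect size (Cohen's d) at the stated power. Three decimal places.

Need Φ(δ − 1.960) = 0.8, so δ = 1.960 + 0.842 = 2.802.
δ = d·√n ⇒ d = δ/√n = 2.802/√121 = 0.2547.

d ≈ 0.255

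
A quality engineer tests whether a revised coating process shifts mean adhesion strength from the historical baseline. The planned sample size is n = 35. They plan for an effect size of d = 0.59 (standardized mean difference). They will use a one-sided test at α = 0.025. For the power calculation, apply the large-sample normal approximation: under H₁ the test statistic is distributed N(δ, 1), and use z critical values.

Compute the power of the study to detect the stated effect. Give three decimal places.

Power ≈ 0.937

Noncentrality parameter: δ = d·√n = 0.59 × √35 = 3.4905
One-sided α = 0.025 → critical value z_{0.025} = 1.960.
Power = Φ(δ − 1.960) = Φ(1.531) = 0.9371.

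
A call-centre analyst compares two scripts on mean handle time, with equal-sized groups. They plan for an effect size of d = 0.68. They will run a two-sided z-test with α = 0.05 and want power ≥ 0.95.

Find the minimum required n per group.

Set Φ(δ − 1.960) = 0.95; then δ − 1.960 = Φ⁻¹(0.95) = 1.645, giving δ = 3.605.
(Ignoring the negligible lower-tail rejection probability gives the usual closed-form inversion.)
δ = d·√(n/2) ⇒ n = 2(δ/d)² = 2 × (3.605 / 0.68)² = 56.21.
Rounding up, n = 57 per group.

n = 57 per group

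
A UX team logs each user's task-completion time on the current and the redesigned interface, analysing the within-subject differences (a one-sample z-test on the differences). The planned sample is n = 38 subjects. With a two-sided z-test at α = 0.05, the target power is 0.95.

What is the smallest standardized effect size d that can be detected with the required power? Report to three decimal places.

d ≈ 0.585

Need Φ(δ − 1.960) = 0.95, so δ = 1.960 + 1.645 = 3.605.
(The second rejection-region term Φ(−δ − z_{α/2}) is negligible and dropped.)
δ = d·√n ⇒ d = δ/√n = 3.605/√38 = 0.5848.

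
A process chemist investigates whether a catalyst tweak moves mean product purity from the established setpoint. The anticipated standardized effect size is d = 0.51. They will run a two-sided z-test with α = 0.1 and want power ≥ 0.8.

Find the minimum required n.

n = 24

For power 0.8 need Φ(δ − z_{0.05}) = 0.8, so δ = z_{0.05} + z_{0.20} = 1.645 + 0.842 = 2.486.
(Ignoring the negligible lower-tail rejection probability gives the usual closed-form inversion.)
δ = d·√n ⇒ n = (δ/d)² = (2.486 / 0.51)² = 23.77.
Round up to the next whole unit.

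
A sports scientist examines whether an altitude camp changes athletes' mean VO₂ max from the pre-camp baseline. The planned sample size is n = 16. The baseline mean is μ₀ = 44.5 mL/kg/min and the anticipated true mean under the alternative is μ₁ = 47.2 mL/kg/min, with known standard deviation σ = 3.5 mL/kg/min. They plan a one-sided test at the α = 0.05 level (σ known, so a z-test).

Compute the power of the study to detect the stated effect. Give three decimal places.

Power ≈ 0.925

Standardized effect: d = |μ₁ − μ₀| / σ = |47.2 − 44.5| / 3.5 = 0.7714
Noncentrality parameter: δ = d·√n = 0.7714 × √16 = 3.0857
One-sided α = 0.05 → critical value z_{0.05} = 1.645.
Power = P(Z > 1.645 − δ) = Φ(1.441) = 0.9252.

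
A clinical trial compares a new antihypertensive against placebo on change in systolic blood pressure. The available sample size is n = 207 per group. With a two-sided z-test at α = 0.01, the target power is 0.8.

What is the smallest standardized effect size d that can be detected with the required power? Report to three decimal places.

Need Φ(δ − 2.576) = 0.8, so δ = 2.576 + 0.842 = 3.417.
(Lower-tail contribution to power is negligible for δ > 0.)
δ = d·√(n/2) ⇒ d = δ/√(n/2) = 3.417/√(207/2) = 0.3359.

d ≈ 0.336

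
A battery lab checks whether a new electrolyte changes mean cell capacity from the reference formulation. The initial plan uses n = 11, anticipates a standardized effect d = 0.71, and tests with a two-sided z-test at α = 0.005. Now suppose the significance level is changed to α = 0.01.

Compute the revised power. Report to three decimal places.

δ = d·√n = 0.71 × √11 = 2.3548 (unchanged). New critical value: z_{0.005} = 2.576.
Revised power = Φ(δ − 2.576) + Φ(−δ − 2.576) = Φ(-0.221) + Φ(-4.931) = 0.4125 + 0.0000 = 0.4125.

Power ≈ 0.413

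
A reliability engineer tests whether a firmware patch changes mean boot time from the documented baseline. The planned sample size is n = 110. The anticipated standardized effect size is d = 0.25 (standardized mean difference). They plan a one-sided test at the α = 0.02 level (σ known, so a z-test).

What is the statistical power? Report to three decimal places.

Noncentrality parameter: δ = d·√n = 0.25 × √110 = 2.6220
Critical value for a one-sided test at α = 0.02: z_α = 2.054.
Power = P(Z > 2.054 − δ) = Φ(0.568) = 0.7151.

Power ≈ 0.715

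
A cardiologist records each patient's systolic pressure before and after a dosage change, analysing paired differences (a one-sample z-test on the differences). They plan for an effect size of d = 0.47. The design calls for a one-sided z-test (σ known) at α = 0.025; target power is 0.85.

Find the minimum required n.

Set Φ(δ − 1.960) = 0.85; then δ − 1.960 = Φ⁻¹(0.85) = 1.036, giving δ = 2.996.
δ = d·√n ⇒ n = (δ/d)² = (2.996 / 0.47)² = 40.64.
Round up to the next whole unit.

n = 41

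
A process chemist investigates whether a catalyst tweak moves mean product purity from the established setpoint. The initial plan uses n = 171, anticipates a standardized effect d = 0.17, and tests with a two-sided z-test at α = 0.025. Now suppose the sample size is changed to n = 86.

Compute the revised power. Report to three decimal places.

Power ≈ 0.253

With n = 86: δ = d·√n = 0.17 × √86 = 1.5765. Critical value z_{0.0125} = 2.241.
Revised power = Φ(δ − 2.241) + Φ(−δ − 2.241) = Φ(-0.665) + Φ(-3.818) = 0.2531 + 0.0001 = 0.2531.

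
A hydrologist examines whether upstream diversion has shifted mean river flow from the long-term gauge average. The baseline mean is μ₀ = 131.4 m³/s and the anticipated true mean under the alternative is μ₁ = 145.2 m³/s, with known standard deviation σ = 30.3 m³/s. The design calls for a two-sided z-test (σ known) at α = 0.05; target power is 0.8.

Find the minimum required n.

Standardized effect: d = |μ₁ − μ₀| / σ = |145.2 − 131.4| / 30.3 = 0.4554
Set Φ(δ − 1.960) = 0.8; then δ − 1.960 = Φ⁻¹(0.8) = 0.842, giving δ = 2.802.
(The Φ(−δ − z_{α/2}) term is vanishingly small for δ > 0 and is dropped in the standard sample-size formula.)
δ = d·√n ⇒ n = (δ/d)² = (2.802 / 0.4554)² = 37.84.
Rounding up, n = 38.

n = 38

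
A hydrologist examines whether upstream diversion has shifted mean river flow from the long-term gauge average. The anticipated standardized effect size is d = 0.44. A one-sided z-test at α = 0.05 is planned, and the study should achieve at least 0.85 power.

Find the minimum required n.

For power 0.85 need Φ(δ − z_{0.05}) = 0.85, so δ = z_{0.05} + z_{0.15} = 1.645 + 1.036 = 2.681.
δ = d·√n ⇒ n = (δ/d)² = (2.681 / 0.44)² = 37.13.
Rounding up, n = 38.

n = 38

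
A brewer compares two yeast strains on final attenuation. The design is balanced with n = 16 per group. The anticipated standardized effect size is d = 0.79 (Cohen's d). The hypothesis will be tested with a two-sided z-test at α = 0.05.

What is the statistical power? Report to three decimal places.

Power ≈ 0.608

Noncentrality parameter: δ = d·√(n/2) = 0.79 × √(16/2) = 2.2345
Two-sided α = 0.05 → critical value z_{0.025} = 1.960.
Power = Φ(δ − 1.960) + Φ(−δ − 1.960) = Φ(0.274) + Φ(-4.194) = 0.6081 + 0.0000 = 0.6082.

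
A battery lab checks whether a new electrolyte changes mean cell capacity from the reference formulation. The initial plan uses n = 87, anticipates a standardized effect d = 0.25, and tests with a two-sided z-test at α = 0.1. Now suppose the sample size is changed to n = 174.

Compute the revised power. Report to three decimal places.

With n = 174: δ = d·√n = 0.25 × √174 = 3.2977. Critical value z_{0.05} = 1.645.
Revised power = Φ(δ − 1.645) + Φ(−δ − 1.645) = Φ(1.653) + Φ(-4.943) = 0.9508 + 0.0000 = 0.9508.

Power ≈ 0.951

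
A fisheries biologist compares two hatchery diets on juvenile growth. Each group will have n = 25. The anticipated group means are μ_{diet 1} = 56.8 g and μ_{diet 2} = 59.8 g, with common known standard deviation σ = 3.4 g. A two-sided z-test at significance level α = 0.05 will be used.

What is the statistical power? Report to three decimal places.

Power ≈ 0.877

Standardized effect: d = |μ_{diet 1} − μ_{diet 2}| / σ = |56.8 − 59.8| / 3.4 = 0.8824
Noncentrality parameter: δ = d·√(n/2) = 0.8824 × √(25/2) = 3.1196
Two-sided α = 0.05 → critical value z_{0.025} = 1.960.
Power = Φ(δ − 1.960) + Φ(−δ − 1.960) = Φ(1.160) + Φ(-5.080) = 0.8769 + 0.0000 = 0.8769.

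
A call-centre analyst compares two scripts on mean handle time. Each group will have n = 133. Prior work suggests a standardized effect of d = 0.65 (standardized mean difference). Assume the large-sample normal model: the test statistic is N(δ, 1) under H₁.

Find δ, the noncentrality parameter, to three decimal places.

δ = d·√(n/2) = 0.65 × √(133/2) = 5.3006

δ ≈ 5.301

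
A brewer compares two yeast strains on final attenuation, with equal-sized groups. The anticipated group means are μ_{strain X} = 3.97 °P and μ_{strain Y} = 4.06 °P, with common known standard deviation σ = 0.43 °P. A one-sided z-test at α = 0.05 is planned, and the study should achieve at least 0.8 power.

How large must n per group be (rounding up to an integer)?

n = 283 per group

Standardized effect: d = |μ_{strain X} − μ_{strain Y}| / σ = |3.97 − 4.06| / 0.43 = 0.2093
Set Φ(δ − 1.645) = 0.8; then δ − 1.645 = Φ⁻¹(0.8) = 0.842, giving δ = 2.486.
δ = d·√(n/2) ⇒ n = 2(δ/d)² = 2 × (2.486 / 0.2093)² = 282.26.
Round up to the next whole unit.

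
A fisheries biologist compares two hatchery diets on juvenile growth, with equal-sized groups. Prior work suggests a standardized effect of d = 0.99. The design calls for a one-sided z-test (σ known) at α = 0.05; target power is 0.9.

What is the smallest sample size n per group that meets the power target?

n = 18 per group

For power 0.9 need Φ(δ − z_{0.05}) = 0.9, so δ = z_{0.05} + z_{0.10} = 1.645 + 1.282 = 2.926.
δ = d·√(n/2) ⇒ n = 2(δ/d)² = 2 × (2.926 / 0.99)² = 17.48.
Rounding up, n = 18 per group.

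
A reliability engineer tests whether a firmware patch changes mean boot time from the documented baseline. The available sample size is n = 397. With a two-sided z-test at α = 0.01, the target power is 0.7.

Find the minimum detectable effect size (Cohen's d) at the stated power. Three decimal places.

d ≈ 0.156

Need Φ(δ − 2.576) = 0.7, so δ = 2.576 + 0.524 = 3.100.
(The second rejection-region term Φ(−δ − z_{α/2}) is negligible and dropped.)
δ = d·√n ⇒ d = δ/√n = 3.100/√397 = 0.1556.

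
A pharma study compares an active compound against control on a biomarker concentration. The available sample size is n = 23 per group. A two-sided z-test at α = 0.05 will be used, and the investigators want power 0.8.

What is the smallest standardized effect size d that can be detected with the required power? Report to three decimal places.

d ≈ 0.826

Need Φ(δ − 1.960) = 0.8, so δ = 1.960 + 0.842 = 2.802.
(The second rejection-region term Φ(−δ − z_{α/2}) is negligible and dropped.)
δ = d·√(n/2) ⇒ d = δ/√(n/2) = 2.802/√(23/2) = 0.8261.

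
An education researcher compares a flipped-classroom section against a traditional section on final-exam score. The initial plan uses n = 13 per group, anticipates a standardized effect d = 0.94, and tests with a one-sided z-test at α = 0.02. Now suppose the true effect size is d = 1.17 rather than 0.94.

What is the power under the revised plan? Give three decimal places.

With d = 1.17: δ = d·√(n/2) = 1.17 × √(13/2) = 2.9829. Critical value z_{0.02} = 2.054.
Revised power = Φ(δ − 2.054) = Φ(0.929) = 0.8236.

Power ≈ 0.824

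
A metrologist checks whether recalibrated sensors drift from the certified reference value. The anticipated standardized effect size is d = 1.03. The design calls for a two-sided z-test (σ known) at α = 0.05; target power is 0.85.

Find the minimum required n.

For power 0.85 need Φ(δ − z_{0.025}) = 0.85, so δ = z_{0.025} + z_{0.15} = 1.960 + 1.036 = 2.996.
(For δ > 0 the lower-tail rejection region contributes negligibly to power, so the one-term inversion is standard.)
δ = d·√n ⇒ n = (δ/d)² = (2.996 / 1.03)² = 8.46.
Round up to the next whole unit.

n = 9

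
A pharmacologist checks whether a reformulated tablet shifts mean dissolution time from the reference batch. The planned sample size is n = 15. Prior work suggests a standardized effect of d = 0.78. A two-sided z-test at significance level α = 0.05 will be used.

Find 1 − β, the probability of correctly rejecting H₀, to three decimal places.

Power ≈ 0.856

Noncentrality parameter: δ = d·√n = 0.78 × √15 = 3.0209
Two-sided α = 0.05 → critical value z_{0.025} = 1.960.
Power = Φ(δ − 1.960) + Φ(−δ − 1.960) = Φ(1.061) + Φ(-4.981) = 0.8556 + 0.0000 = 0.8556.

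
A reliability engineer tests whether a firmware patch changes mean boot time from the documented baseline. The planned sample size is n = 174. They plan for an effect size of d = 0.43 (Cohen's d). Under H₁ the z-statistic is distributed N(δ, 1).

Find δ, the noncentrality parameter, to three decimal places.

δ = d·√n = 0.43 × √174 = 5.6721

δ ≈ 5.672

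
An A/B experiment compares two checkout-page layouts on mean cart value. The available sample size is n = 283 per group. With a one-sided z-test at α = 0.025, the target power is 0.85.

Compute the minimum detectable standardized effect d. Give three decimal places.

d ≈ 0.252

Required noncentrality: δ = z_{0.025} + z_{0.15} = 1.960 + 1.036 = 2.996.
δ = d·√(n/2) ⇒ d = δ/√(n/2) = 2.996/√(283/2) = 0.2519.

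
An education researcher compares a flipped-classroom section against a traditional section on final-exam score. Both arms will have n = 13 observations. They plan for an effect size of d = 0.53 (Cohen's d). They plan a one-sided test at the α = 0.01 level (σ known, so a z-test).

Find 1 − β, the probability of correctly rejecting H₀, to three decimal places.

Power ≈ 0.165

Noncentrality parameter: δ = d·√(n/2) = 0.53 × √(13/2) = 1.3512
Critical value for a one-sided test at α = 0.01: z_α = 2.326.
Power = P(Z > 2.326 − δ) = Φ(-0.975) = 0.1648.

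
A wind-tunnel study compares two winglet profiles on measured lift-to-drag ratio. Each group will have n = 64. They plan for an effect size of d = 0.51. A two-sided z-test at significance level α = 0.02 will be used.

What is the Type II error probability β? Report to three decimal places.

Noncentrality parameter: δ = d·√(n/2) = 0.51 × √(64/2) = 2.8850
Critical value for a two-sided test at α = 0.02: z_{α/2} = 2.326.
Power = Φ(δ − 2.326) + Φ(−δ − 2.326) = Φ(0.559) + Φ(-5.211) = 0.7118 + 0.0000 = 0.7118.
Type II error: β = 1 − power = 1 − 0.7118 = 0.2882.

β ≈ 0.288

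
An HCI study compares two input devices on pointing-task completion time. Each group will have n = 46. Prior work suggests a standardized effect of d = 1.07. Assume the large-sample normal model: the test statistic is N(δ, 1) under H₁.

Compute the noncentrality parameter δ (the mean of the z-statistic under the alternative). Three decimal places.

δ = d·√(n/2) = 1.07 × √(46/2) = 5.1315

δ ≈ 5.132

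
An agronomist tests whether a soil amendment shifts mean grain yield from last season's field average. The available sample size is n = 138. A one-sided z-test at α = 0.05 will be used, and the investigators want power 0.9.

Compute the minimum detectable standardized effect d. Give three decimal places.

d ≈ 0.249

Need Φ(δ − 1.645) = 0.9, so δ = 1.645 + 1.282 = 2.926.
δ = d·√n ⇒ d = δ/√n = 2.926/√138 = 0.2491.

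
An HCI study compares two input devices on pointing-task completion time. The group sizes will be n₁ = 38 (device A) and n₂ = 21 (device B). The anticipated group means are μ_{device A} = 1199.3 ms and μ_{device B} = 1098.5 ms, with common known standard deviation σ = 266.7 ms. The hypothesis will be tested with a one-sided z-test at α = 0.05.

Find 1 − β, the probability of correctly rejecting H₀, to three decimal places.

Standardized effect: d = |μ_{device A} − μ_{device B}| / σ = |1199.3 − 1098.5| / 266.7 = 0.3780
Noncentrality parameter: δ = d / √(1/n₁ + 1/n₂) = 0.3780 / √(1/38 + 1/21) = 1.3900
One-sided α = 0.05 → critical value z_{0.05} = 1.645.
Power = P(Z > 1.645 − δ) = Φ(-0.255) = 0.3994.

Power ≈ 0.399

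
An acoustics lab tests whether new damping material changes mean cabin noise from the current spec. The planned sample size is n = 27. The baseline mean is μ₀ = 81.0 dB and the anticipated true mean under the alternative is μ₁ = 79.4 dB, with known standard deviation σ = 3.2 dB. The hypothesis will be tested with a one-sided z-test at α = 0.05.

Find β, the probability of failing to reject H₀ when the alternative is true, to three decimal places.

Standardized effect: d = |μ₁ − μ₀| / σ = |79.4 − 81.0| / 3.2 = 0.5000
Noncentrality parameter: δ = d·√n = 0.5000 × √27 = 2.5981
One-sided α = 0.05 → critical value z_{0.05} = 1.645.
Power = P(Z > 1.645 − δ) = Φ(0.953) = 0.8298.
Type II error: β = 1 − power = 1 − 0.8298 = 0.1702.

β ≈ 0.170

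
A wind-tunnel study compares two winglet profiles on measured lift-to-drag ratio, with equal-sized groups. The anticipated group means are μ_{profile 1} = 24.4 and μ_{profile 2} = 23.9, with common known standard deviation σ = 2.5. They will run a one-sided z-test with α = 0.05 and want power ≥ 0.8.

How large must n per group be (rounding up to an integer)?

Standardized effect: d = |μ_{profile 1} − μ_{profile 2}| / σ = |24.4 − 23.9| / 2.5 = 0.2000
For power 0.8 need Φ(δ − z_{0.05}) = 0.8, so δ = z_{0.05} + z_{0.20} = 1.645 + 0.842 = 2.486.
δ = d·√(n/2) ⇒ n = 2(δ/d)² = 2 × (2.486 / 0.2000)² = 309.13.
Rounding up, n = 310 per group.

n = 310 per group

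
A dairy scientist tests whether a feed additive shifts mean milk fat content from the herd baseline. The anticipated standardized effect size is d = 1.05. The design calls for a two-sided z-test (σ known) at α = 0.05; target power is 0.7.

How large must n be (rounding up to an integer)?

Set Φ(δ − 1.960) = 0.7; then δ − 1.960 = Φ⁻¹(0.7) = 0.524, giving δ = 2.484.
(For δ > 0 the lower-tail rejection region contributes negligibly to power, so the one-term inversion is standard.)
δ = d·√n ⇒ n = (δ/d)² = (2.484 / 1.05)² = 5.60.
Rounding up, n = 6.

n = 6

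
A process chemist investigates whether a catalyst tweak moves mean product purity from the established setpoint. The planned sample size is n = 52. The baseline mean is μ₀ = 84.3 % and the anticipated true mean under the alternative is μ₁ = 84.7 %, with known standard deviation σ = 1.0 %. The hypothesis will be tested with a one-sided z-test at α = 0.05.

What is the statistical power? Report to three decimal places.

Standardized effect: d = |μ₁ − μ₀| / σ = |84.7 − 84.3| / 1.0 = 0.4000
Noncentrality parameter: δ = d·√n = 0.4000 × √52 = 2.8844
Critical value for a one-sided test at α = 0.05: z_α = 1.645.
Power = Φ(δ − 1.645) = Φ(1.240) = 0.8924.

Power ≈ 0.892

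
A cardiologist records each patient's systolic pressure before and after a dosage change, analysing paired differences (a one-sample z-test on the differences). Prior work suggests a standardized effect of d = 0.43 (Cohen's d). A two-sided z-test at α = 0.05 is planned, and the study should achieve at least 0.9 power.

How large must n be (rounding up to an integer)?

n = 57

For power 0.9 need Φ(δ − z_{0.025}) = 0.9, so δ = z_{0.025} + z_{0.10} = 1.960 + 1.282 = 3.242.
(The Φ(−δ − z_{α/2}) term is vanishingly small for δ > 0 and is dropped in the standard sample-size formula.)
δ = d·√n ⇒ n = (δ/d)² = (3.242 / 0.43)² = 56.83.
Round up to the next whole unit.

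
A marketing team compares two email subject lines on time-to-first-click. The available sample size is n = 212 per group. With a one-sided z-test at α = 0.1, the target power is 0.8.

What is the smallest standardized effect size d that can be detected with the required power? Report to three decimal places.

Required noncentrality: δ = z_{0.1} + z_{0.20} = 1.282 + 0.842 = 2.123.
δ = d·√(n/2) ⇒ d = δ/√(n/2) = 2.123/√(212/2) = 0.2062.

d ≈ 0.206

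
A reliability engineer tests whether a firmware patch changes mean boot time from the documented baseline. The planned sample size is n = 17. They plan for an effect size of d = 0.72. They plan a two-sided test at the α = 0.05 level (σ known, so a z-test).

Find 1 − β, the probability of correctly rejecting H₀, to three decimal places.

Power ≈ 0.843

Noncentrality parameter: δ = d·√n = 0.72 × √17 = 2.9686
Two-sided α = 0.05 → critical value z_{0.025} = 1.960.
Power = Φ(δ − 1.960) + Φ(−δ − 1.960) = Φ(1.009) + Φ(-4.929) = 0.8434 + 0.0000 = 0.8434.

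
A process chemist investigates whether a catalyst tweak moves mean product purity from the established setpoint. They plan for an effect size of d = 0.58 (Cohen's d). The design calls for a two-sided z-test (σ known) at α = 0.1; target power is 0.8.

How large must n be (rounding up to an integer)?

n = 19

Set Φ(δ − 1.645) = 0.8; then δ − 1.645 = Φ⁻¹(0.8) = 0.842, giving δ = 2.486.
(For δ > 0 the lower-tail rejection region contributes negligibly to power, so the one-term inversion is standard.)
δ = d·√n ⇒ n = (δ/d)² = (2.486 / 0.58)² = 18.38.
Round up to the next whole unit.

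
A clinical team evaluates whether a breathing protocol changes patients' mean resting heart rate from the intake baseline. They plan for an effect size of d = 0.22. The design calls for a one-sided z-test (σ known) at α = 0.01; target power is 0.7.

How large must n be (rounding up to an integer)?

Set Φ(δ − 2.326) = 0.7; then δ − 2.326 = Φ⁻¹(0.7) = 0.524, giving δ = 2.851.
δ = d·√n ⇒ n = (δ/d)² = (2.851 / 0.22)² = 167.91.
Rounding up, n = 168.

n = 168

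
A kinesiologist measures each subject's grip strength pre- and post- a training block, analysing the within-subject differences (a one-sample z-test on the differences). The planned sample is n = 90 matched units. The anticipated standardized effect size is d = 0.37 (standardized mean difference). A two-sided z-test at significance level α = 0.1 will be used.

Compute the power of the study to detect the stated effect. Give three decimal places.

Power ≈ 0.969

Noncentrality parameter: δ = d·√n = 0.37 × √90 = 3.5101
Two-sided α = 0.1 → critical value z_{0.05} = 1.645.
Power = Φ(δ − 1.645) + Φ(−δ − 1.645) = Φ(1.865) + Φ(-5.155) = 0.9689 + 0.0000 = 0.9689.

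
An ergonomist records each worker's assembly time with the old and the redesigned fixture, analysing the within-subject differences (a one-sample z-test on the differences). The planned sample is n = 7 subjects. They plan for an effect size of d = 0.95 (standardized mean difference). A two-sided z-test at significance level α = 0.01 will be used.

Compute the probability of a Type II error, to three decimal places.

β ≈ 0.525

Noncentrality parameter: δ = d·√n = 0.95 × √7 = 2.5135
Critical value for a two-sided test at α = 0.01: z_{α/2} = 2.576.
Power = Φ(δ − 2.576) + Φ(−δ − 2.576) = Φ(-0.062) + Φ(-5.089) = 0.4751 + 0.0000 = 0.4751.
Type II error: β = 1 − power = 1 − 0.4751 = 0.5249.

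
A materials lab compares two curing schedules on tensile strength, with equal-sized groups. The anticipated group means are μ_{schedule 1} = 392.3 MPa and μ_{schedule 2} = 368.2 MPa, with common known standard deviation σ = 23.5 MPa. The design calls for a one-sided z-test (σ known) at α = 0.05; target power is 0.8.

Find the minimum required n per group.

n = 12 per group

Standardized effect: d = |μ_{schedule 1} − μ_{schedule 2}| / σ = |392.3 − 368.2| / 23.5 = 1.0255
Set Φ(δ − 1.645) = 0.8; then δ − 1.645 = Φ⁻¹(0.8) = 0.842, giving δ = 2.486.
δ = d·√(n/2) ⇒ n = 2(δ/d)² = 2 × (2.486 / 1.0255)² = 11.76.
Rounding up, n = 12 per group.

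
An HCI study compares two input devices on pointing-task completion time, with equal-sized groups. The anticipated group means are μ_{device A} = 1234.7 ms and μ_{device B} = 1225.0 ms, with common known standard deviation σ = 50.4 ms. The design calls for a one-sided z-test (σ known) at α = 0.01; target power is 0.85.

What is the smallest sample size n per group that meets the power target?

n = 611 per group

Standardized effect: d = |μ_{device A} − μ_{device B}| / σ = |1234.7 − 1225.0| / 50.4 = 0.1925
For power 0.85 need Φ(δ − z_{0.01}) = 0.85, so δ = z_{0.01} + z_{0.15} = 2.326 + 1.036 = 3.363.
δ = d·√(n/2) ⇒ n = 2(δ/d)² = 2 × (3.363 / 0.1925)² = 610.58.
Round up to the next whole unit.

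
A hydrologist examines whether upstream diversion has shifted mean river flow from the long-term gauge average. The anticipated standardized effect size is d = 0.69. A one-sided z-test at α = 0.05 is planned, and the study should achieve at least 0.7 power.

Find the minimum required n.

Set Φ(δ − 1.645) = 0.7; then δ − 1.645 = Φ⁻¹(0.7) = 0.524, giving δ = 2.169.
δ = d·√n ⇒ n = (δ/d)² = (2.169 / 0.69)² = 9.88.
Rounding up, n = 10.

n = 10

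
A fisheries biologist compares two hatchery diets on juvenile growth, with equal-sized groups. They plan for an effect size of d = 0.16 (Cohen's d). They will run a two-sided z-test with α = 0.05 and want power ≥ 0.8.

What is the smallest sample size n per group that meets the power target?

n = 614 per group

For power 0.8 need Φ(δ − z_{0.025}) = 0.8, so δ = z_{0.025} + z_{0.20} = 1.960 + 0.842 = 2.802.
(For δ > 0 the lower-tail rejection region contributes negligibly to power, so the one-term inversion is standard.)
δ = d·√(n/2) ⇒ n = 2(δ/d)² = 2 × (2.802 / 0.16)² = 613.19.
Rounding up, n = 614 per group.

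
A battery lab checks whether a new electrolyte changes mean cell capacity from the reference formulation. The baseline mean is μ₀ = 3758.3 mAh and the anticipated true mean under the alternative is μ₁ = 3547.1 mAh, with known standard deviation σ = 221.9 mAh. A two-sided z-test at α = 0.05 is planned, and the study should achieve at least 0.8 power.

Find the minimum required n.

n = 9

Standardized effect: d = |μ₁ − μ₀| / σ = |3547.1 − 3758.3| / 221.9 = 0.9518
Set Φ(δ − 1.960) = 0.8; then δ − 1.960 = Φ⁻¹(0.8) = 0.842, giving δ = 2.802.
(For δ > 0 the lower-tail rejection region contributes negligibly to power, so the one-term inversion is standard.)
δ = d·√n ⇒ n = (δ/d)² = (2.802 / 0.9518)² = 8.66.
Rounding up, n = 9.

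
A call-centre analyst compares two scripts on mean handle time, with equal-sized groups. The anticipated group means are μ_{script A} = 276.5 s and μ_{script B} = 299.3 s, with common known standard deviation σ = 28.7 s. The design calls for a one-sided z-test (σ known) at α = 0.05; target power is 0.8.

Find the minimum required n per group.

Standardized effect: d = |μ_{script A} − μ_{script B}| / σ = |276.5 − 299.3| / 28.7 = 0.7944
For power 0.8 need Φ(δ − z_{0.05}) = 0.8, so δ = z_{0.05} + z_{0.20} = 1.645 + 0.842 = 2.486.
δ = d·√(n/2) ⇒ n = 2(δ/d)² = 2 × (2.486 / 0.7944)² = 19.59.
Rounding up, n = 20 per group.

n = 20 per group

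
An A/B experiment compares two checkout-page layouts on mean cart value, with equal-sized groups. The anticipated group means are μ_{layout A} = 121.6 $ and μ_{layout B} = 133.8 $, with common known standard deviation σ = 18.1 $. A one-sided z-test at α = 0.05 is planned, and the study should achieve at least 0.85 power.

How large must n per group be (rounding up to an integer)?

Standardized effect: d = |μ_{layout A} − μ_{layout B}| / σ = |121.6 − 133.8| / 18.1 = 0.6740
Set Φ(δ − 1.645) = 0.85; then δ − 1.645 = Φ⁻¹(0.85) = 1.036, giving δ = 2.681.
δ = d·√(n/2) ⇒ n = 2(δ/d)² = 2 × (2.681 / 0.6740)² = 31.65.
Round up to the next whole unit.

n = 32 per group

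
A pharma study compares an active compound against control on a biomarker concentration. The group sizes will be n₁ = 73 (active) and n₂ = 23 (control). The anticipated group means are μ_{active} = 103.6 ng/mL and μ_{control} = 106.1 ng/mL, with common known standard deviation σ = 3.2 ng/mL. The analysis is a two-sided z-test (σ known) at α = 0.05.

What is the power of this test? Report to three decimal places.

Power ≈ 0.904

Standardized effect: d = |μ_{active} − μ_{control}| / σ = |103.6 − 106.1| / 3.2 = 0.7812
Noncentrality parameter: δ = d / √(1/n₁ + 1/n₂) = 0.7812 / √(1/73 + 1/23) = 3.2672
Critical value for a two-sided test at α = 0.05: z_{α/2} = 1.960.
Power = Φ(δ − 1.960) + Φ(−δ − 1.960) = Φ(1.307) + Φ(-5.227) = 0.9044 + 0.0000 = 0.9044.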